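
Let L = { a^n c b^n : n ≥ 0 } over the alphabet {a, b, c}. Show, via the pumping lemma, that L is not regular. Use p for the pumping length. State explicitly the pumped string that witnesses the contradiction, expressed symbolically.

a^{p+k} c b^p

Suppose for contradiction that L is regular, and let p be the pumping length.
Take w = a^p c b^p ∈ L with |w| = 2p+1 ≥ p.
The pumping lemma gives a decomposition w = xyz where |xy| ≤ p and |y| > 0.
Because |xy| ≤ p and w begins with p copies of a, we have y = a^k with 1 ≤ k ≤ p.
Pump with i = 2: xy^2z = a^{p+k} c b^p, which would require p+k = p. But k ≥ 1, so xy^2z ∉ L.
This contradicts the pumping lemma, so L is not regular.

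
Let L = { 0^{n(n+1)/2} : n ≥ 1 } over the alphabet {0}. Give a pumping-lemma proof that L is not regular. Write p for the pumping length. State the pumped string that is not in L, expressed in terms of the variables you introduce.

Assume L is regular; let p be its pumping constant.
Take w = 0^{p(p+1)/2} ∈ L with |w| = p(p+1)/2 ≥ p.
By the pumping lemma, w = xyz with |xy| ≤ p and y is nonempty.
Then y = 0^k for some k with 1 ≤ k ≤ p.
Pump with i = 2: xy^2z = 0^{p(p+1)/2+k}. Since 1 ≤ k ≤ p, p(p+1)/2 < p(p+1)/2+k ≤ p(p+1)/2+p < (p+1)(p+2)/2, so p(p+1)/2+k is strictly between consecutive triangular numbers. So xy^2z ∉ L.
This is a contradiction; hence L is not regular.

0^{p(p+1)/2+k}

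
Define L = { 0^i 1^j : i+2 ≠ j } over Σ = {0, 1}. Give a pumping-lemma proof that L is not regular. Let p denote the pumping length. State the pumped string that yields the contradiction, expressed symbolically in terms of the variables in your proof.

Suppose for contradiction that L is regular, and let p be the pumping length.
Choose w = 0^p 1^{p+p!+2}. Since p ≠ (p+p!+2)-2 = p+p!, w ∈ L; and |w| ≥ p.
By the pumping lemma, w = xyz with |xy| ≤ p and y is nonempty.
Since the first p symbols of w are all 0's and |xy| ≤ p, y lies entirely in the leading 0-block: y = 0^k for some k with 1 ≤ k ≤ p.
Since 1 ≤ k ≤ p, k divides p!; set t = 1 + p!/k. Then xy^t z has p + (p!/k)·k = p + p! copies of 0. Now the 0-count is p+p! and (1-count)-2 = (p+p!+2)-2 = p+p!, so i+2 ≠ j fails. So xy^t z = 0^{p+p!} 1^{p+p!+2} ∉ L.
This contradicts the pumping lemma, so L is not regular.

0^{p+p!} 1^{p+p!+2}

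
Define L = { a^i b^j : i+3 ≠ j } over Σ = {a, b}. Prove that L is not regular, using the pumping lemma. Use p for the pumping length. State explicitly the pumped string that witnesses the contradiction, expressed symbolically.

a^{p+p!} b^{p+p!+3}

Toward a contradiction, assume L is regular with pumping length p.
Choose w = a^p b^{p+p!+3}. Since p ≠ (p+p!+3)-3 = p+p!, w ∈ L; and |w| ≥ p.
Write w = xyz as guaranteed by the lemma, with |xy| ≤ p and y is nonempty.
The first p characters of w are a's, so xy (and hence y) consists only of a's. Write y = a^k, 1 ≤ k ≤ p.
Since 1 ≤ k ≤ p, k divides p!; set t = 1 + p!/k. Then xy^t z has p + (p!/k)·k = p + p! copies of a. Now the a-count is p+p! and (b-count)-3 = (p+p!+3)-3 = p+p!, so i+3 ≠ j fails. So xy^t z = a^{p+p!} b^{p+p!+3} ∉ L.
This contradicts the pumping lemma, so L is not regular.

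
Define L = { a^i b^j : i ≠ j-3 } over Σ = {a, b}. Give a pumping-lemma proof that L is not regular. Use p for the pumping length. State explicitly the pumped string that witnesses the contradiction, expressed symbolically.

Assume L is regular. Let p be the pumping length given by the pumping lemma.
Choose w = a^p b^{p+p!+3}. Since p ≠ (p+p!+3)-3 = p+p!, w ∈ L; and |w| ≥ p.
By the pumping lemma, w = xyz with |xy| ≤ p and |y| ≥ 1.
The first p characters of w are a's, so xy (and hence y) consists only of a's. Write y = a^k, 1 ≤ k ≤ p.
Since 1 ≤ k ≤ p, k divides p!; set t = 1 + p!/k. Then xy^t z has p + (p!/k)·k = p + p! copies of a. Now the a-count is p+p! and (b-count)-3 = (p+p!+3)-3 = p+p!, so i ≠ j-3 fails. So xy^t z = a^{p+p!} b^{p+p!+3} ∉ L.
This is a contradiction; hence L is not regular.

a^{p+p!} b^{p+p!+3}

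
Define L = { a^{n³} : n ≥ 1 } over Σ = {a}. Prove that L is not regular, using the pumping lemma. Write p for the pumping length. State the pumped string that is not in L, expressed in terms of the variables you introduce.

Assume L is regular; let p be its pumping constant.
Take w = a^{p³} ∈ L with |w| = p³ ≥ p.
Write w = xyz as guaranteed by the lemma, with |xy| ≤ p and |y| > 0.
Then y = a^k for some k with 1 ≤ k ≤ p.
Pump with i = 2: xy^2z = a^{p³+k}. Since 1 ≤ k ≤ p, p³ < p³+k ≤ p³+p < p³+3p²+3p+1 = (p+1)³, so p³+k is not a perfect cube. So xy^2z ∉ L.
This contradicts the pumping lemma, so L is not regular.

a^{p³+k}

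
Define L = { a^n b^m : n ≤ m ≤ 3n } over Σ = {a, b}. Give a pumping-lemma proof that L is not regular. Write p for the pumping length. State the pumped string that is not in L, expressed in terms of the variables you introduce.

Assume L is regular; let p be its pumping constant.
Take w = a^p b^p ∈ L (since p ≤ p ≤ 3p), with |w| = 2p ≥ p.
Write w = xyz as guaranteed by the lemma, with |xy| ≤ p and |y| ≥ 1.
Because |xy| ≤ p and w begins with p copies of a, we have y = a^k with 1 ≤ k ≤ p.
Pump with i = 2: xy^2z = a^{p+k} b^p. Now n = p+k > p = m, so the condition n ≤ m fails. Thus xy^2z ∉ L.
This is a contradiction; hence L is not regular.

a^{p+k} b^p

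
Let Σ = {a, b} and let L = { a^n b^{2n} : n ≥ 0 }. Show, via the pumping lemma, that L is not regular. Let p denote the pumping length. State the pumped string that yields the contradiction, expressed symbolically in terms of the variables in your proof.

a^{p+k} b^{2p}

Toward a contradiction, assume L is regular with pumping length p.
Choose w = a^p b^{2p}, which is in L with |w| = 3p ≥ p.
The pumping lemma gives a decomposition w = xyz where |xy| ≤ p and |y| > 0.
Because |xy| ≤ p and w begins with p copies of a, we have y = a^k with 1 ≤ k ≤ p.
Pump with i = 2: xy^2z = a^{p+k} b^{2p}. For this to lie in L we would need 2p = 2(p+k), which forces k = 0. But k ≥ 1, so xy^2z ∉ L.
Contradiction. Therefore L is not regular.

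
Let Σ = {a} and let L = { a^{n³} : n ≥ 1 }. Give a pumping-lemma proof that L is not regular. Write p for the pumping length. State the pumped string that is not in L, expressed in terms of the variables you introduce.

a^{p³+k}

Suppose for contradiction that L is regular, and let p be the pumping length.
Take w = a^{p³} ∈ L with |w| = p³ ≥ p.
Write w = xyz as guaranteed by the lemma, with |xy| ≤ p and |y| > 0.
Then y = a^k for some k with 1 ≤ k ≤ p.
Pump with i = 2: xy^2z = a^{p³+k}. Since 1 ≤ k ≤ p, p³ < p³+k ≤ p³+p < p³+3p²+3p+1 = (p+1)³, so p³+k is not a perfect cube. So xy^2z ∉ L.
This is a contradiction; hence L is not regular.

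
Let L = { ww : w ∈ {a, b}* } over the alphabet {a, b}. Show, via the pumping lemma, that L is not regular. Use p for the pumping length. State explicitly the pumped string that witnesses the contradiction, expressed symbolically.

Toward a contradiction, assume L is regular with pumping length p.
Take w = a^p b^p a^p b^p = uu where u = a^pb^p; then w ∈ L and |w| = 4p ≥ p.
By the pumping lemma, w = xyz with |xy| ≤ p and |y| ≥ 1.
Since the first p symbols of w are all a's and |xy| ≤ p, y lies entirely in the leading a-block: y = a^k for some k with 1 ≤ k ≤ p.
Pump with i = 2: xy^2z = a^{p+k} b^p a^p b^p, of length 4p+k. Suppose this equals vv. The string starts with a and ends with b, so v does too; thus the boundary between the two copies of v is a b→a transition. There is exactly one such transition, at position 2p+k, so |v| = 2p+k and |vv| = 4p+2k ≠ 4p+k since k ≥ 1. So xy^2z ∉ L.
This contradicts the pumping lemma, so L is not regular.

a^{p+k} b^p a^p b^p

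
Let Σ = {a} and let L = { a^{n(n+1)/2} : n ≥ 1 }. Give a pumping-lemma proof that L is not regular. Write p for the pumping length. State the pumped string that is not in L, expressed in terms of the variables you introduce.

a^{p(p+1)/2+k}

Suppose for contradiction that L is regular, and let p be the pumping length.
Take w = a^{p(p+1)/2} ∈ L with |w| = p(p+1)/2 ≥ p.
Write w = xyz as guaranteed by the lemma, with |xy| ≤ p and |y| > 0.
Then y = a^k for some k with 1 ≤ k ≤ p.
Pump with i = 2: xy^2z = a^{p(p+1)/2+k}. Since 1 ≤ k ≤ p, p(p+1)/2 < p(p+1)/2+k ≤ p(p+1)/2+p < (p+1)(p+2)/2, so p(p+1)/2+k is strictly between consecutive triangular numbers. So xy^2z ∉ L.
This contradicts the pumping lemma, so L is not regular.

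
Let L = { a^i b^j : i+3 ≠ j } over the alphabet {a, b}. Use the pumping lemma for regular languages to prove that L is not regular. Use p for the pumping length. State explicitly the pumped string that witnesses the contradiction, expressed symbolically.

Assume L is regular. Let p be the pumping length given by the pumping lemma.
Choose w = a^p b^{p+p!+3}. Since p ≠ (p+p!+3)-3 = p+p!, w ∈ L; and |w| ≥ p.
The pumping lemma gives a decomposition w = xyz where |xy| ≤ p and y is nonempty.
Because |xy| ≤ p and w begins with p copies of a, we have y = a^k with 1 ≤ k ≤ p.
Since 1 ≤ k ≤ p, k divides p!; set t = 1 + p!/k. Then xy^t z has p + (p!/k)·k = p + p! copies of a. Now the a-count is p+p! and (b-count)-3 = (p+p!+3)-3 = p+p!, so i+3 ≠ j fails. So xy^t z = a^{p+p!} b^{p+p!+3} ∉ L.
Contradiction. Therefore L is not regular.

a^{p+p!} b^{p+p!+3}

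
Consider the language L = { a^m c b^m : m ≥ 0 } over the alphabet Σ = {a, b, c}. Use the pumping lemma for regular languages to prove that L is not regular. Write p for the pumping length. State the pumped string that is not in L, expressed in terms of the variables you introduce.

Assume L is regular. Let p be the pumping length given by the pumping lemma.
Take w = a^p c b^p ∈ L with |w| = 2p+1 ≥ p.
By the pumping lemma, w = xyz with |xy| ≤ p and y is nonempty.
Because |xy| ≤ p and w begins with p copies of a, we have y = a^k with 1 ≤ k ≤ p.
Pump with i = 2: xy^2z = a^{p+k} c b^p, which would require p+k = p. But k ≥ 1, so xy^2z ∉ L.
Contradiction. Therefore L is not regular.

a^{p+k} c b^p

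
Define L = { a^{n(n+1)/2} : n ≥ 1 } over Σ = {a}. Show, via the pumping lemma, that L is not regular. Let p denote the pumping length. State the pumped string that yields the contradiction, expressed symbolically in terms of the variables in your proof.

Toward a contradiction, assume L is regular with pumping length p.
Take w = a^{p(p+1)/2} ∈ L with |w| = p(p+1)/2 ≥ p.
By the pumping lemma, w = xyz with |xy| ≤ p and |y| ≥ 1.
Then y = a^k for some k with 1 ≤ k ≤ p.
Pump with i = 2: xy^2z = a^{p(p+1)/2+k}. Since 1 ≤ k ≤ p, p(p+1)/2 < p(p+1)/2+k ≤ p(p+1)/2+p < (p+1)(p+2)/2, so p(p+1)/2+k is strictly between consecutive triangular numbers. So xy^2z ∉ L.
Contradiction. Therefore L is not regular.

a^{p(p+1)/2+k}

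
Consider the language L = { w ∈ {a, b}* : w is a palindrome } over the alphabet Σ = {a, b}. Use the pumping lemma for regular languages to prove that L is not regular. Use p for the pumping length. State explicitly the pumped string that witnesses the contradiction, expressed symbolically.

Assume L is regular; let p be its pumping constant.
Take w = a^p b a^p, a palindrome of length 2p+1 ≥ p.
The pumping lemma gives a decomposition w = xyz where |xy| ≤ p and y is nonempty.
The first p characters of w are a's, so xy (and hence y) consists only of a's. Write y = a^k, 1 ≤ k ≤ p.
Pump with i = 2: xy^2z = a^{p+k} b a^p. Its reverse is a^p b a^{p+k}, which differs from xy^2z since k ≥ 1. So xy^2z is not a palindrome and xy^2z ∉ L.
Contradiction. Therefore L is not regular.

a^{p+k} b a^p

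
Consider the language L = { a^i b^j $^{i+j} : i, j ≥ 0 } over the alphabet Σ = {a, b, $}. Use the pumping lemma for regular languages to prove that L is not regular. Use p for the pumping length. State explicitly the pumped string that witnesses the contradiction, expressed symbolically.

a^{p+k} b^p $^{2p}

Toward a contradiction, assume L is regular with pumping length p.
Take w = a^p b^p $^{2p} ∈ L (with i=j=p, i+j=2p), |w| = 4p ≥ p.
The pumping lemma gives a decomposition w = xyz where |xy| ≤ p and y is nonempty.
The first p characters of w are a's, so xy (and hence y) consists only of a's. Write y = a^k, 1 ≤ k ≤ p.
Consider xy^2z = a^{p+k} b^p $^{2p}. Now the a- and b-counts sum to 2p+k, but the $-count is 2p ≠ 2p+k. So xy^2z ∉ L.
This contradicts the pumping lemma, so L is not regular.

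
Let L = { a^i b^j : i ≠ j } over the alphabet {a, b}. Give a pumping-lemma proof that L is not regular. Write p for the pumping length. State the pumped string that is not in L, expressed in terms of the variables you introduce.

a^{p+p!} b^{p+p!}

Toward a contradiction, assume L is regular with pumping length p.
Choose w = a^p b^{p+p!}. Since p ≠ p+p!, w ∈ L; and |w| ≥ p.
Write w = xyz as guaranteed by the lemma, with |xy| ≤ p and |y| > 0.
The first p characters of w are a's, so xy (and hence y) consists only of a's. Write y = a^k, 1 ≤ k ≤ p.
Since 1 ≤ k ≤ p, k divides p!; set t = 1 + p!/k. Then xy^t z has p + (p!/k)·k = p + p! copies of a. Now the a-count equals the b-count, so i ≠ j fails. So xy^t z = a^{p+p!} b^{p+p!} ∉ L.
Contradiction. Therefore L is not regular.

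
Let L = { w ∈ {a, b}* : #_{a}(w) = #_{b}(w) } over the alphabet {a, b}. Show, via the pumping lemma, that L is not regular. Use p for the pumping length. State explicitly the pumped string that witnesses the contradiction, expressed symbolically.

a^{p+k} b^p

Assume L is regular; let p be its pumping constant.
Choose w = a^p b^p ∈ L with |w| = 2p ≥ p.
By the pumping lemma, w = xyz with |xy| ≤ p and |y| > 0.
Since the first p symbols of w are all a's and |xy| ≤ p, y lies entirely in the leading a-block: y = a^k for some k with 1 ≤ k ≤ p.
Pump with i = 2: xy^2z = a^{p+k} b^p has p+k occurrences of a but only p of b. Since k ≥ 1 the counts differ, so xy^2z ∉ L.
Contradiction. Therefore L is not regular.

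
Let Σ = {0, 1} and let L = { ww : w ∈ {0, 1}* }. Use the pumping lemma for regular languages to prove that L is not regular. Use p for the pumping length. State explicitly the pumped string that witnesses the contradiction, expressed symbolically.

0^{p+k} 1^p 0^p 1^p

Toward a contradiction, assume L is regular with pumping length p.
Take w = 0^p 1^p 0^p 1^p = uu where u = 0^p1^p; then w ∈ L and |w| = 4p ≥ p.
Write w = xyz as guaranteed by the lemma, with |xy| ≤ p and |y| ≥ 1.
Because |xy| ≤ p and w begins with p copies of 0, we have y = 0^k with 1 ≤ k ≤ p.
Pump with i = 2: xy^2z = 0^{p+k} 1^p 0^p 1^p, of length 4p+k. Suppose this equals vv. The string starts with 0 and ends with 1, so v does too; thus the boundary between the two copies of v is a 1→0 transition. There is exactly one such transition, at position 2p+k, so |v| = 2p+k and |vv| = 4p+2k ≠ 4p+k since k ≥ 1. So xy^2z ∉ L.
This contradicts the pumping lemma, so L is not regular.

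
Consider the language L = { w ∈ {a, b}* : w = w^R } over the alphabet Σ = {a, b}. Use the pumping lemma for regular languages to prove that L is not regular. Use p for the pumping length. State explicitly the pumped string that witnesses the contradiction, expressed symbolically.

a^{p+k} b a^p

Assume L is regular. Let p be the pumping length given by the pumping lemma.
Take w = a^p b a^p, a palindrome of length 2p+1 ≥ p.
The pumping lemma gives a decomposition w = xyz where |xy| ≤ p and y is nonempty.
Since the first p symbols of w are all a's and |xy| ≤ p, y lies entirely in the leading a-block: y = a^k for some k with 1 ≤ k ≤ p.
Pump with i = 2: xy^2z = a^{p+k} b a^p. Its reverse is a^p b a^{p+k}, which differs from xy^2z since k ≥ 1. So xy^2z is not a palindrome and xy^2z ∉ L.
This contradicts the pumping lemma, so L is not regular.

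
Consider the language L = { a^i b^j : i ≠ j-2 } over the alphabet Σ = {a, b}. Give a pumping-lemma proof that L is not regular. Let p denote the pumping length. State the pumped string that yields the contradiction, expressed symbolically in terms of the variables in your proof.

Assume L is regular; let p be its pumping constant.
Choose w = a^p b^{p+p!+2}. Since p ≠ (p+p!+2)-2 = p+p!, w ∈ L; and |w| ≥ p.
Write w = xyz as guaranteed by the lemma, with |xy| ≤ p and y is nonempty.
Since the first p symbols of w are all a's and |xy| ≤ p, y lies entirely in the leading a-block: y = a^k for some k with 1 ≤ k ≤ p.
Since 1 ≤ k ≤ p, k divides p!; set t = 1 + p!/k. Then xy^t z has p + (p!/k)·k = p + p! copies of a. Now the a-count is p+p! and (b-count)-2 = (p+p!+2)-2 = p+p!, so i ≠ j-2 fails. So xy^t z = a^{p+p!} b^{p+p!+2} ∉ L.
This contradicts the pumping lemma, so L is not regular.

a^{p+p!} b^{p+p!+2}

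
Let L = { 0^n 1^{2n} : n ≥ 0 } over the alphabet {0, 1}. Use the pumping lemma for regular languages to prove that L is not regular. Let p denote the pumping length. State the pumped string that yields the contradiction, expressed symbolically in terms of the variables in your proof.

Suppose for contradiction that L is regular, and let p be the pumping length.
Choose w = 0^p 1^{2p}, which is in L with |w| = 3p ≥ p.
By the pumping lemma, w = xyz with |xy| ≤ p and y is nonempty.
Because |xy| ≤ p and w begins with p copies of 0, we have y = 0^k with 1 ≤ k ≤ p.
Pump with i = 2: xy^2z = 0^{p+k} 1^{2p}. For this to lie in L we would need 2p = 2(p+k), which forces k = 0. But k ≥ 1, so xy^2z ∉ L.
This is a contradiction; hence L is not regular.

0^{p+k} 1^{2p}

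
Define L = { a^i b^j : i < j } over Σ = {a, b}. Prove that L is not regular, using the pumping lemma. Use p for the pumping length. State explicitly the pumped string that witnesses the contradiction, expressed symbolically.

Toward a contradiction, assume L is regular with pumping length p.
Choose w = a^p b^{p+1} ∈ L, with |w| = 2p+1 ≥ p.
Write w = xyz as guaranteed by the lemma, with |xy| ≤ p and |y| ≥ 1.
Because |xy| ≤ p and w begins with p copies of a, we have y = a^k with 1 ≤ k ≤ p.
Consider xy^2z = a^{p+k} b^{p+1}. Since k ≥ 1, the a-count p+k is at least p+1, so i < j fails; thus xy^2z ∉ L.
Contradiction. Therefore L is not regular.

a^{p+k} b^{p+1}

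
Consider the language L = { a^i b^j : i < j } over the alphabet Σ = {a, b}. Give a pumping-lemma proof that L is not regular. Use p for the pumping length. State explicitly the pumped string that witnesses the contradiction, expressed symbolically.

a^{p+k} b^{p+1}

Suppose for contradiction that L is regular, and let p be the pumping length.
Choose w = a^p b^{p+1} ∈ L, with |w| = 2p+1 ≥ p.
By the pumping lemma, w = xyz with |xy| ≤ p and |y| > 0.
Since the first p symbols of w are all a's and |xy| ≤ p, y lies entirely in the leading a-block: y = a^k for some k with 1 ≤ k ≤ p.
Consider xy^2z = a^{p+k} b^{p+1}. Since k ≥ 1, the a-count p+k is at least p+1, so i < j fails; thus xy^2z ∉ L.
This is a contradiction; hence L is not regular.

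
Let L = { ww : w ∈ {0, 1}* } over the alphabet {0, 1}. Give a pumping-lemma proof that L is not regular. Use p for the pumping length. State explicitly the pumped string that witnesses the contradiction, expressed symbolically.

Assume L is regular; let p be its pumping constant.
Take w = 0^p 1^p 0^p 1^p = uu where u = 0^p1^p; then w ∈ L and |w| = 4p ≥ p.
The pumping lemma gives a decomposition w = xyz where |xy| ≤ p and |y| > 0.
The first p characters of w are 0's, so xy (and hence y) consists only of 0's. Write y = 0^k, 1 ≤ k ≤ p.
Pump with i = 2: xy^2z = 0^{p+k} 1^p 0^p 1^p, of length 4p+k. Suppose this equals vv. The string starts with 0 and ends with 1, so v does too; thus the boundary between the two copies of v is a 1→0 transition. There is exactly one such transition, at position 2p+k, so |v| = 2p+k and |vv| = 4p+2k ≠ 4p+k since k ≥ 1. So xy^2z ∉ L.
Contradiction. Therefore L is not regular.

0^{p+k} 1^p 0^p 1^p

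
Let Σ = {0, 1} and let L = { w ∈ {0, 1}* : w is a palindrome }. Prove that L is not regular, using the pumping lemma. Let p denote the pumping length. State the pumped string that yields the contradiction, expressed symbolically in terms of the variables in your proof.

0^{p+k} 1 0^p

Assume L is regular. Let p be the pumping length given by the pumping lemma.
Take w = 0^p 1 0^p, a palindrome of length 2p+1 ≥ p.
Write w = xyz as guaranteed by the lemma, with |xy| ≤ p and |y| ≥ 1.
Because |xy| ≤ p and w begins with p copies of 0, we have y = 0^k with 1 ≤ k ≤ p.
Pump with i = 2: xy^2z = 0^{p+k} 1 0^p. Its reverse is 0^p 1 0^{p+k}, which differs from xy^2z since k ≥ 1. So xy^2z is not a palindrome and xy^2z ∉ L.
This contradicts the pumping lemma, so L is not regular.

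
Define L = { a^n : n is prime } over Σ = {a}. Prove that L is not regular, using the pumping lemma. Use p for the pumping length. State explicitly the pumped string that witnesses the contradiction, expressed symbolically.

Toward a contradiction, assume L is regular with pumping length p.
Let q be a prime with q ≥ p+2 (infinitely many primes exist), and take w = a^q ∈ L with |w| = q ≥ p.
By the pumping lemma, w = xyz with |xy| ≤ p and |y| > 0.
Then y = a^k for some k with 1 ≤ k ≤ p.
Since 1 ≤ k ≤ p, |xz| = q-k. Pump with i = q+1: |xy^{q+1}z| = (q-k)+(q+1)k = q+qk = q(1+k), which is composite (both factors ≥ 2). So xy^{q+1}z = a^{q(1+k)} ∉ L.
This is a contradiction; hence L is not regular.

a^{q(1+k)}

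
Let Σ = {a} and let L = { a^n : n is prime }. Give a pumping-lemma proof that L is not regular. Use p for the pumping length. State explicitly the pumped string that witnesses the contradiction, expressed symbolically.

a^{q(1+k)}

Suppose for contradiction that L is regular, and let p be the pumping length.
Let q be a prime with q ≥ p+2 (infinitely many primes exist), and take w = a^q ∈ L with |w| = q ≥ p.
The pumping lemma gives a decomposition w = xyz where |xy| ≤ p and |y| ≥ 1.
Then y = a^k for some k with 1 ≤ k ≤ p.
Since 1 ≤ k ≤ p, |xz| = q-k. Pump with i = q+1: |xy^{q+1}z| = (q-k)+(q+1)k = q+qk = q(1+k), which is composite (both factors ≥ 2). So xy^{q+1}z = a^{q(1+k)} ∉ L.
This is a contradiction; hence L is not regular.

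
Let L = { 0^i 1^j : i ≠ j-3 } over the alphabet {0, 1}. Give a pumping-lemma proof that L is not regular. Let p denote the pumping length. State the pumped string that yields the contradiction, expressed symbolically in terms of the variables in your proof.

0^{p+p!} 1^{p+p!+3}

Suppose for contradiction that L is regular, and let p be the pumping length.
Choose w = 0^p 1^{p+p!+3}. Since p ≠ (p+p!+3)-3 = p+p!, w ∈ L; and |w| ≥ p.
Write w = xyz as guaranteed by the lemma, with |xy| ≤ p and y is nonempty.
Because |xy| ≤ p and w begins with p copies of 0, we have y = 0^k with 1 ≤ k ≤ p.
Since 1 ≤ k ≤ p, k divides p!; set t = 1 + p!/k. Then xy^t z has p + (p!/k)·k = p + p! copies of 0. Now the 0-count is p+p! and (1-count)-3 = (p+p!+3)-3 = p+p!, so i ≠ j-3 fails. So xy^t z = 0^{p+p!} 1^{p+p!+3} ∉ L.
This is a contradiction; hence L is not regular.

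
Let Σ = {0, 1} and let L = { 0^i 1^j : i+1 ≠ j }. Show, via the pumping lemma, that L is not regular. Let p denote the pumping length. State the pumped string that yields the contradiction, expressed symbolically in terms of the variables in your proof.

0^{p+p!} 1^{p+p!+1}

Assume L is regular; let p be its pumping constant.
Choose w = 0^p 1^{p+p!+1}. Since p ≠ (p+p!+1)-1 = p+p!, w ∈ L; and |w| ≥ p.
The pumping lemma gives a decomposition w = xyz where |xy| ≤ p and |y| ≥ 1.
Because |xy| ≤ p and w begins with p copies of 0, we have y = 0^k with 1 ≤ k ≤ p.
Since 1 ≤ k ≤ p, k divides p!; set t = 1 + p!/k. Then xy^t z has p + (p!/k)·k = p + p! copies of 0. Now the 0-count is p+p! and (1-count)-1 = (p+p!+1)-1 = p+p!, so i+1 ≠ j fails. So xy^t z = 0^{p+p!} 1^{p+p!+1} ∉ L.
This contradicts the pumping lemma, so L is not regular.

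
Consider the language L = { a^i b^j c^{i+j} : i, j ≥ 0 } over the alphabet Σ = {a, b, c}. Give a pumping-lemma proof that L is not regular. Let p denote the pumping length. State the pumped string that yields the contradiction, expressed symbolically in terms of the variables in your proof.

Assume L is regular; let p be its pumping constant.
Take w = a^p b^p c^{2p} ∈ L (with i=j=p, i+j=2p), |w| = 4p ≥ p.
Write w = xyz as guaranteed by the lemma, with |xy| ≤ p and |y| ≥ 1.
Because |xy| ≤ p and w begins with p copies of a, we have y = a^k with 1 ≤ k ≤ p.
Consider xy^2z = a^{p+k} b^p c^{2p}. Now the a- and b-counts sum to 2p+k, but the c-count is 2p ≠ 2p+k. So xy^2z ∉ L.
This is a contradiction; hence L is not regular.

a^{p+k} b^p c^{2p}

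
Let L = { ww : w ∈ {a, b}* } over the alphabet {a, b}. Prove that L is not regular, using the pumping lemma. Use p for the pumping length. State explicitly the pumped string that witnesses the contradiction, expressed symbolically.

Assume L is regular. Let p be the pumping length given by the pumping lemma.
Take w = a^p b^p a^p b^p = uu where u = a^pb^p; then w ∈ L and |w| = 4p ≥ p.
Write w = xyz as guaranteed by the lemma, with |xy| ≤ p and |y| > 0.
Because |xy| ≤ p and w begins with p copies of a, we have y = a^k with 1 ≤ k ≤ p.
Pump with i = 2: xy^2z = a^{p+k} b^p a^p b^p, of length 4p+k. Suppose this equals vv. The string starts with a and ends with b, so v does too; thus the boundary between the two copies of v is a b→a transition. There is exactly one such transition, at position 2p+k, so |v| = 2p+k and |vv| = 4p+2k ≠ 4p+k since k ≥ 1. So xy^2z ∉ L.
This contradicts the pumping lemma, so L is not regular.

a^{p+k} b^p a^p b^p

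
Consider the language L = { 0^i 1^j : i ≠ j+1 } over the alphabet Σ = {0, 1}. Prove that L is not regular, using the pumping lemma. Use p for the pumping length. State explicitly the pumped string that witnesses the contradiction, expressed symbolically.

Toward a contradiction, assume L is regular with pumping length p.
Choose w = 0^p 1^{p+p!-1}. Since p ≠ (p+p!-1)+1 = p+p!, w ∈ L; and |w| ≥ p.
Write w = xyz as guaranteed by the lemma, with |xy| ≤ p and y is nonempty.
The first p characters of w are 0's, so xy (and hence y) consists only of 0's. Write y = 0^k, 1 ≤ k ≤ p.
Since 1 ≤ k ≤ p, k divides p!; set t = 1 + p!/k. Then xy^t z has p + (p!/k)·k = p + p! copies of 0. Now the 0-count is p+p! and (1-count)+1 = (p+p!-1)+1 = p+p!, so i ≠ j+1 fails. So xy^t z = 0^{p+p!} 1^{p+p!-1} ∉ L.
This is a contradiction; hence L is not regular.

0^{p+p!} 1^{p+p!-1}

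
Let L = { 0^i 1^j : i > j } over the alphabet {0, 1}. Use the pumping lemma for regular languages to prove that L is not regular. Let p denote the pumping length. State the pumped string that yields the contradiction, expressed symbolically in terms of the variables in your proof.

0^{p+1-k} 1^p

Suppose for contradiction that L is regular, and let p be the pumping length.
Choose w = 0^{p+1} 1^p ∈ L, with |w| = 2p+1 ≥ p.
Write w = xyz as guaranteed by the lemma, with |xy| ≤ p and y is nonempty.
Since the first p symbols of w are all 0's and |xy| ≤ p, y lies entirely in the leading 0-block: y = 0^k for some k with 1 ≤ k ≤ p.
Consider xy^0z = xz = 0^{p+1-k} 1^p. Since k ≥ 1, the 0-count p+1-k is at most p, so i > j fails; thus xz ∉ L.
Contradiction. Therefore L is not regular.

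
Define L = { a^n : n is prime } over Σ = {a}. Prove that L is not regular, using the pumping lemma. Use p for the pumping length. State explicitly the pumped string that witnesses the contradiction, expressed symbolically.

a^{q(1+k)}

Assume L is regular. Let p be the pumping length given by the pumping lemma.
Let q be a prime with q ≥ p+2 (infinitely many primes exist), and take w = a^q ∈ L with |w| = q ≥ p.
Write w = xyz as guaranteed by the lemma, with |xy| ≤ p and |y| > 0.
Then y = a^k for some k with 1 ≤ k ≤ p.
Since 1 ≤ k ≤ p, |xz| = q-k. Pump with i = q+1: |xy^{q+1}z| = (q-k)+(q+1)k = q+qk = q(1+k), which is composite (both factors ≥ 2). So xy^{q+1}z = a^{q(1+k)} ∉ L.
Contradiction. Therefore L is not regular.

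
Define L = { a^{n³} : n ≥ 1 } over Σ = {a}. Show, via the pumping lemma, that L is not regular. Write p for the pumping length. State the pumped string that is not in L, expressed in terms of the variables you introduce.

a^{p³+k}

Assume L is regular; let p be its pumping constant.
Take w = a^{p³} ∈ L with |w| = p³ ≥ p.
The pumping lemma gives a decomposition w = xyz where |xy| ≤ p and y is nonempty.
Then y = a^k for some k with 1 ≤ k ≤ p.
Pump with i = 2: xy^2z = a^{p³+k}. Since 1 ≤ k ≤ p, p³ < p³+k ≤ p³+p < p³+3p²+3p+1 = (p+1)³, so p³+k is not a perfect cube. So xy^2z ∉ L.
This is a contradiction; hence L is not regular.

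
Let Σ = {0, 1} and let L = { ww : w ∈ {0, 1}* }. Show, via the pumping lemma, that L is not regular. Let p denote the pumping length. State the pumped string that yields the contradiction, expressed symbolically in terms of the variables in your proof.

0^{p+k} 1^p 0^p 1^p

Assume L is regular. Let p be the pumping length given by the pumping lemma.
Take w = 0^p 1^p 0^p 1^p = uu where u = 0^p1^p; then w ∈ L and |w| = 4p ≥ p.
By the pumping lemma, w = xyz with |xy| ≤ p and |y| > 0.
The first p characters of w are 0's, so xy (and hence y) consists only of 0's. Write y = 0^k, 1 ≤ k ≤ p.
Pump with i = 2: xy^2z = 0^{p+k} 1^p 0^p 1^p, of length 4p+k. Suppose this equals vv. The string starts with 0 and ends with 1, so v does too; thus the boundary between the two copies of v is a 1→0 transition. There is exactly one such transition, at position 2p+k, so |v| = 2p+k and |vv| = 4p+2k ≠ 4p+k since k ≥ 1. So xy^2z ∉ L.
Contradiction. Therefore L is not regular.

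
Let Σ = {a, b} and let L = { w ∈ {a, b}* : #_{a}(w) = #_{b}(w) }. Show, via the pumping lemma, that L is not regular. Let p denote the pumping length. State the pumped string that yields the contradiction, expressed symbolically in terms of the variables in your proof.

Assume L is regular. Let p be the pumping length given by the pumping lemma.
Choose w = a^p b^p ∈ L with |w| = 2p ≥ p.
Write w = xyz as guaranteed by the lemma, with |xy| ≤ p and y is nonempty.
Because |xy| ≤ p and w begins with p copies of a, we have y = a^k with 1 ≤ k ≤ p.
Pump with i = 2: xy^2z = a^{p+k} b^p has p+k occurrences of a but only p of b. Since k ≥ 1 the counts differ, so xy^2z ∉ L.
This contradicts the pumping lemma, so L is not regular.

a^{p+k} b^p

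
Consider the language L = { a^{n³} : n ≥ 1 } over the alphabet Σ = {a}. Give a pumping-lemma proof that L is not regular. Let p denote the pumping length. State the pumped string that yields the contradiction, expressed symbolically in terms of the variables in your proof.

a^{p³+k}

Toward a contradiction, assume L is regular with pumping length p.
Take w = a^{p³} ∈ L with |w| = p³ ≥ p.
By the pumping lemma, w = xyz with |xy| ≤ p and |y| > 0.
Then y = a^k for some k with 1 ≤ k ≤ p.
Pump with i = 2: xy^2z = a^{p³+k}. Since 1 ≤ k ≤ p, p³ < p³+k ≤ p³+p < p³+3p²+3p+1 = (p+1)³, so p³+k is not a perfect cube. So xy^2z ∉ L.
Contradiction. Therefore L is not regular.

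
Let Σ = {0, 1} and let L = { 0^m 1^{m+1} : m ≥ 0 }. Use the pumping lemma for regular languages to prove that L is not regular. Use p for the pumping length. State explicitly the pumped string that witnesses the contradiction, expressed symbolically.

0^{p+k} 1^{p+1}

Suppose for contradiction that L is regular, and let p be the pumping length.
Take w = 0^p 1^{p+1}. Then w ∈ L and |w| = 2p+1 ≥ p.
The pumping lemma gives a decomposition w = xyz where |xy| ≤ p and |y| > 0.
Because |xy| ≤ p and w begins with p copies of 0, we have y = 0^k with 1 ≤ k ≤ p.
Pump with i = 2: xy^2z = 0^{p+k} 1^{p+1}. For this to lie in L we would need p+1 = (p+k)+1, which forces k = 0. But k ≥ 1, so xy^2z ∉ L.
This is a contradiction; hence L is not regular.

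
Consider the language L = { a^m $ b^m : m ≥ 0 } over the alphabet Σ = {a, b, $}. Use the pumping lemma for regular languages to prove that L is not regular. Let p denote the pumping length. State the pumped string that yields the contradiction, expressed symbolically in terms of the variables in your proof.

Assume L is regular. Let p be the pumping length given by the pumping lemma.
Take w = a^p $ b^p ∈ L with |w| = 2p+1 ≥ p.
Write w = xyz as guaranteed by the lemma, with |xy| ≤ p and |y| ≥ 1.
The first p characters of w are a's, so xy (and hence y) consists only of a's. Write y = a^k, 1 ≤ k ≤ p.
Pump with i = 2: xy^2z = a^{p+k} $ b^p, which would require p+k = p. But k ≥ 1, so xy^2z ∉ L.
This contradicts the pumping lemma, so L is not regular.

a^{p+k} $ b^p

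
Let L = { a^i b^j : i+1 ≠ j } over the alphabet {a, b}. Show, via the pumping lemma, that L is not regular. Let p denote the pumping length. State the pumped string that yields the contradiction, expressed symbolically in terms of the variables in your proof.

Assume L is regular; let p be its pumping constant.
Choose w = a^p b^{p+p!+1}. Since p ≠ (p+p!+1)-1 = p+p!, w ∈ L; and |w| ≥ p.
By the pumping lemma, w = xyz with |xy| ≤ p and |y| ≥ 1.
Since the first p symbols of w are all a's and |xy| ≤ p, y lies entirely in the leading a-block: y = a^k for some k with 1 ≤ k ≤ p.
Since 1 ≤ k ≤ p, k divides p!; set t = 1 + p!/k. Then xy^t z has p + (p!/k)·k = p + p! copies of a. Now the a-count is p+p! and (b-count)-1 = (p+p!+1)-1 = p+p!, so i+1 ≠ j fails. So xy^t z = a^{p+p!} b^{p+p!+1} ∉ L.
This is a contradiction; hence L is not regular.

a^{p+p!} b^{p+p!+1}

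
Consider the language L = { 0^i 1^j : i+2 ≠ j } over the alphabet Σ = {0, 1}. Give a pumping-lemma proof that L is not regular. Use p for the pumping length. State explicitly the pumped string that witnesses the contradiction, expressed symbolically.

Assume L is regular; let p be its pumping constant.
Choose w = 0^p 1^{p+p!+2}. Since p ≠ (p+p!+2)-2 = p+p!, w ∈ L; and |w| ≥ p.
Write w = xyz as guaranteed by the lemma, with |xy| ≤ p and y is nonempty.
The first p characters of w are 0's, so xy (and hence y) consists only of 0's. Write y = 0^k, 1 ≤ k ≤ p.
Since 1 ≤ k ≤ p, k divides p!; set t = 1 + p!/k. Then xy^t z has p + (p!/k)·k = p + p! copies of 0. Now the 0-count is p+p! and (1-count)-2 = (p+p!+2)-2 = p+p!, so i+2 ≠ j fails. So xy^t z = 0^{p+p!} 1^{p+p!+2} ∉ L.
This contradicts the pumping lemma, so L is not regular.

0^{p+p!} 1^{p+p!+2}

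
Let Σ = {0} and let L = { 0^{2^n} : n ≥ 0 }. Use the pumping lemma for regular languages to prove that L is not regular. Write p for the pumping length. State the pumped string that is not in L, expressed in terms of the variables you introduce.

Assume L is regular. Let p be the pumping length given by the pumping lemma.
Take w = 0^{2^p} ∈ L with |w| = 2^p ≥ p.
Write w = xyz as guaranteed by the lemma, with |xy| ≤ p and |y| ≥ 1.
Then y = 0^k for some k with 1 ≤ k ≤ p.
Pump with i = 2: xy^2z = 0^{2^p+k}. Since 1 ≤ k ≤ p < 2^p, we have 2^p < 2^p+k < 2^{p+1}, so 2^p+k is not a power of 2. So xy^2z ∉ L.
This contradicts the pumping lemma, so L is not regular.

0^{2^p+k}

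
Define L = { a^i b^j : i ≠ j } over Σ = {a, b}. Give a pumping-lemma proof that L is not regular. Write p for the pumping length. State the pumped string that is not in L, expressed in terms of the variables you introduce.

Suppose for contradiction that L is regular, and let p be the pumping length.
Choose w = a^p b^{p+p!}. Since p ≠ p+p!, w ∈ L; and |w| ≥ p.
The pumping lemma gives a decomposition w = xyz where |xy| ≤ p and |y| ≥ 1.
The first p characters of w are a's, so xy (and hence y) consists only of a's. Write y = a^k, 1 ≤ k ≤ p.
Since 1 ≤ k ≤ p, k divides p!; set t = 1 + p!/k. Then xy^t z has p + (p!/k)·k = p + p! copies of a. Now the a-count equals the b-count, so i ≠ j fails. So xy^t z = a^{p+p!} b^{p+p!} ∉ L.
This is a contradiction; hence L is not regular.

a^{p+p!} b^{p+p!}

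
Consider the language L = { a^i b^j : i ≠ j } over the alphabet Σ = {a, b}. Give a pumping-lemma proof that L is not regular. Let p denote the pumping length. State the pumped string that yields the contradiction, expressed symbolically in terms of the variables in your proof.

a^{p+p!} b^{p+p!}

Toward a contradiction, assume L is regular with pumping length p.
Choose w = a^p b^{p+p!}. Since p ≠ p+p!, w ∈ L; and |w| ≥ p.
By the pumping lemma, w = xyz with |xy| ≤ p and |y| > 0.
The first p characters of w are a's, so xy (and hence y) consists only of a's. Write y = a^k, 1 ≤ k ≤ p.
Since 1 ≤ k ≤ p, k divides p!; set t = 1 + p!/k. Then xy^t z has p + (p!/k)·k = p + p! copies of a. Now the a-count equals the b-count, so i ≠ j fails. So xy^t z = a^{p+p!} b^{p+p!} ∉ L.
This contradicts the pumping lemma, so L is not regular.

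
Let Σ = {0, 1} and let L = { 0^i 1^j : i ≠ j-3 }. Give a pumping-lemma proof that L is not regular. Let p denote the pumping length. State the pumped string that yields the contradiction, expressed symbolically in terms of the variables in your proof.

Toward a contradiction, assume L is regular with pumping length p.
Choose w = 0^p 1^{p+p!+3}. Since p ≠ (p+p!+3)-3 = p+p!, w ∈ L; and |w| ≥ p.
By the pumping lemma, w = xyz with |xy| ≤ p and y is nonempty.
Because |xy| ≤ p and w begins with p copies of 0, we have y = 0^k with 1 ≤ k ≤ p.
Since 1 ≤ k ≤ p, k divides p!; set t = 1 + p!/k. Then xy^t z has p + (p!/k)·k = p + p! copies of 0. Now the 0-count is p+p! and (1-count)-3 = (p+p!+3)-3 = p+p!, so i ≠ j-3 fails. So xy^t z = 0^{p+p!} 1^{p+p!+3} ∉ L.
This contradicts the pumping lemma, so L is not regular.

0^{p+p!} 1^{p+p!+3}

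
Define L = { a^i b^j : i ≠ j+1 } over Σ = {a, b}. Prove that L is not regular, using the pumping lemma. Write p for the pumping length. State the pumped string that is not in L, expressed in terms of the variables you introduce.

a^{p+p!} b^{p+p!-1}

Assume L is regular. Let p be the pumping length given by the pumping lemma.
Choose w = a^p b^{p+p!-1}. Since p ≠ (p+p!-1)+1 = p+p!, w ∈ L; and |w| ≥ p.
Write w = xyz as guaranteed by the lemma, with |xy| ≤ p and y is nonempty.
The first p characters of w are a's, so xy (and hence y) consists only of a's. Write y = a^k, 1 ≤ k ≤ p.
Since 1 ≤ k ≤ p, k divides p!; set t = 1 + p!/k. Then xy^t z has p + (p!/k)·k = p + p! copies of a. Now the a-count is p+p! and (b-count)+1 = (p+p!-1)+1 = p+p!, so i ≠ j+1 fails. So xy^t z = a^{p+p!} b^{p+p!-1} ∉ L.
Contradiction. Therefore L is not regular.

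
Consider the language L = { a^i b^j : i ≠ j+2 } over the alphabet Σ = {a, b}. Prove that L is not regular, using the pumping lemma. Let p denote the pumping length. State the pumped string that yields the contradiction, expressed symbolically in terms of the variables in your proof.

Suppose for contradiction that L is regular, and let p be the pumping length.
Choose w = a^p b^{p+p!-2}. Since p ≠ (p+p!-2)+2 = p+p!, w ∈ L; and |w| ≥ p.
By the pumping lemma, w = xyz with |xy| ≤ p and |y| ≥ 1.
The first p characters of w are a's, so xy (and hence y) consists only of a's. Write y = a^k, 1 ≤ k ≤ p.
Since 1 ≤ k ≤ p, k divides p!; set t = 1 + p!/k. Then xy^t z has p + (p!/k)·k = p + p! copies of a. Now the a-count is p+p! and (b-count)+2 = (p+p!-2)+2 = p+p!, so i ≠ j+2 fails. So xy^t z = a^{p+p!} b^{p+p!-2} ∉ L.
Contradiction. Therefore L is not regular.

a^{p+p!} b^{p+p!-2}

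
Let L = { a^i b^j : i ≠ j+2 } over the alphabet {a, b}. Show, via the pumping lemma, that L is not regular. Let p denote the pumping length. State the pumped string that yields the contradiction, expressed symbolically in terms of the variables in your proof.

a^{p+p!} b^{p+p!-2}

Assume L is regular; let p be its pumping constant.
Choose w = a^p b^{p+p!-2}. Since p ≠ (p+p!-2)+2 = p+p!, w ∈ L; and |w| ≥ p.
By the pumping lemma, w = xyz with |xy| ≤ p and |y| > 0.
Because |xy| ≤ p and w begins with p copies of a, we have y = a^k with 1 ≤ k ≤ p.
Since 1 ≤ k ≤ p, k divides p!; set t = 1 + p!/k. Then xy^t z has p + (p!/k)·k = p + p! copies of a. Now the a-count is p+p! and (b-count)+2 = (p+p!-2)+2 = p+p!, so i ≠ j+2 fails. So xy^t z = a^{p+p!} b^{p+p!-2} ∉ L.
This contradicts the pumping lemma, so L is not regular.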